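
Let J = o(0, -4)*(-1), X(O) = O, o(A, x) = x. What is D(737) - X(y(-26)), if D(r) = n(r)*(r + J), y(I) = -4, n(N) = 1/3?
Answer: 251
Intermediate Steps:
n(N) = 1/3
J = 4 (J = -4*(-1) = 4)
D(r) = 4/3 + r/3 (D(r) = (r + 4)/3 = (4 + r)/3 = 4/3 + r/3)
D(737) - X(y(-26)) = (4/3 + (1/3)*737) - 1*(-4) = (4/3 + 737/3) + 4 = 247 + 4 = 251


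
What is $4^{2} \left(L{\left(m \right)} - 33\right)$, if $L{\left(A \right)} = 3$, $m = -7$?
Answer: $-480$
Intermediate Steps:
$4^{2} \left(L{\left(m \right)} - 33\right) = 4^{2} \left(3 - 33\right) = 16 \left(-30\right) = -480$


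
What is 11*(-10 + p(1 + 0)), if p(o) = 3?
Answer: -77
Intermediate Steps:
11*(-10 + p(1 + 0)) = 11*(-10 + 3) = 11*(-7) = -77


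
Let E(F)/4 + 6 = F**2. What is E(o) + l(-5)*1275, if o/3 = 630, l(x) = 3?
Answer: 14292201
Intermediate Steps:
o = 1890 (o = 3*630 = 1890)
E(F) = -24 + 4*F**2
E(o) + l(-5)*1275 = (-24 + 4*1890**2) + 3*1275 = (-24 + 4*3572100) + 3825 = (-24 + 14288400) + 3825 = 14288376 + 3825 = 14292201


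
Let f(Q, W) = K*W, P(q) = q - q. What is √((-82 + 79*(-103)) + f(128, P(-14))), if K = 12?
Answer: I*√8219 ≈ 90.659*I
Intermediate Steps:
P(q) = 0
f(Q, W) = 12*W
√((-82 + 79*(-103)) + f(128, P(-14))) = √((-82 + 79*(-103)) + 12*0) = √((-82 - 8137) + 0) = √(-8219 + 0) = √(-8219) = I*√8219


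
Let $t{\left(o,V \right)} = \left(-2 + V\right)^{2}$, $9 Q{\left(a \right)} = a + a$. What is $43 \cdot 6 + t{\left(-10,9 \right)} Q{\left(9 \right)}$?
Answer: $356$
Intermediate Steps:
$Q{\left(a \right)} = \frac{2 a}{9}$ ($Q{\left(a \right)} = \frac{a + a}{9} = \frac{2 a}{9}$)
$43 \cdot 6 + t{\left(-10,9 \right)} Q{\left(9 \right)} = 43 \cdot 6 + \left(-2 + 9\right)^{2} \cdot \frac{2}{9} \cdot 9 = 258 + 7^{2} \cdot 2 = 258 + 49 \cdot 2 = 258 + 98 = 356$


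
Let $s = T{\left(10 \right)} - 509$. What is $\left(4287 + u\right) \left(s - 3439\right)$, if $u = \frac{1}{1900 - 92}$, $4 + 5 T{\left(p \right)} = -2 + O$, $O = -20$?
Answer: $- \frac{76602115051}{4520} \approx -1.6947 \cdot 10^{7}$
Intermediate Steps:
$T{\left(p \right)} = - \frac{26}{5}$ ($T{\left(p \right)} = - \frac{4}{5} + \frac{-2 - 20}{5} = - \frac{4}{5} + \frac{1}{5} \left(-22\right) = - \frac{4}{5} - \frac{22}{5} = - \frac{26}{5}$)
$s = - \frac{2571}{5}$ ($s = - \frac{26}{5} - 509 = - \frac{2571}{5} \approx -514.2$)
$u = \frac{1}{1808} \approx 0.0005531$
$\left(4287 + u\right) \left(s - 3439\right) = \left(4287 + \frac{1}{1808}\right) \left(- \frac{2571}{5} - 3439\right) = \frac{7750897}{1808} \left(- \frac{19766}{5}\right) = - \frac{76602115051}{4520}$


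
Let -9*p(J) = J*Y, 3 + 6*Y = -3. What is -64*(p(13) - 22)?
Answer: 11840/9 ≈ 1315.6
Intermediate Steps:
Y = -1 (Y = -1/2 + (1/6)*(-3) = -1/2 - 1/2 = -1)
p(J) = J/9 (p(J) = -J*(-1)/9 = -(-1)*J/9 = J/9)
-64*(p(13) - 22) = -64*((1/9)*13 - 22) = -64*(13/9 - 22) = -64*(-185/9) = 11840/9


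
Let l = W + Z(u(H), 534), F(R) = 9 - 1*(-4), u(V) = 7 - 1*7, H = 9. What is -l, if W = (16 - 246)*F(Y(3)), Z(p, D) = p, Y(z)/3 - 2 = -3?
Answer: 2990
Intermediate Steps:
Y(z) = -3 (Y(z) = 6 + 3*(-3) = 6 - 9 = -3)
u(V) = 0 (u(V) = 7 - 7 = 0)
F(R) = 13 (F(R) = 9 + 4 = 13)
W = -2990 (W = (16 - 246)*13 = -230*13 = -2990)
l = -2990 (l = -2990 + 0 = -2990)
-l = -1*(-2990) = 2990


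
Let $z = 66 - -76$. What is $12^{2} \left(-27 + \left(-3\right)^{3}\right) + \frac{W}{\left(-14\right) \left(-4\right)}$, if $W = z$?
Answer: $- \frac{217657}{28} \approx -7773.5$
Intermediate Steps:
$z = 142$ ($z = 66 + 76 = 142$)
$W = 142$
$12^{2} \left(-27 + \left(-3\right)^{3}\right) + \frac{W}{\left(-14\right) \left(-4\right)} = 12^{2} \left(-27 + \left(-3\right)^{3}\right) + \frac{142}{\left(-14\right) \left(-4\right)} = 144 \left(-27 - 27\right) + \frac{142}{56} = 144 \left(-54\right) + 142 \cdot \frac{1}{56} = -7776 + \frac{71}{28} = - \frac{217657}{28}$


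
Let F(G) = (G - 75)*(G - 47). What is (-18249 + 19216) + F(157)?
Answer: 9987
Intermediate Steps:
F(G) = (-75 + G)*(-47 + G)
(-18249 + 19216) + F(157) = (-18249 + 19216) + (3525 + 157² - 122*157) = 967 + (3525 + 24649 - 19154) = 967 + 9020 = 9987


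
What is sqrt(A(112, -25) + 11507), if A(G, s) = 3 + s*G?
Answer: sqrt(8710) ≈ 93.327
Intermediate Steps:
A(G, s) = 3 + G*s
sqrt(A(112, -25) + 11507) = sqrt((3 + 112*(-25)) + 11507) = sqrt((3 - 2800) + 11507) = sqrt(-2797 + 11507) = sqrt(8710)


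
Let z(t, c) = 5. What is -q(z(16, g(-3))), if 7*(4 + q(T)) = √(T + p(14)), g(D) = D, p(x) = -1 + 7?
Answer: 4 - √11/7 ≈ 3.5262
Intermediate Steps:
p(x) = 6
q(T) = -4 + √(6 + T)/7 (q(T) = -4 + √(T + 6)/7 = -4 + √(6 + T)/7)
-q(z(16, g(-3))) = -(-4 + √(6 + 5)/7) = -(-4 + √11/7) = 4 - √11/7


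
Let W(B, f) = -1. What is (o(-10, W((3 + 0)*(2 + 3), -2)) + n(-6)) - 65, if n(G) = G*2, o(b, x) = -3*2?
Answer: -83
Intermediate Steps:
o(b, x) = -6
n(G) = 2*G
(o(-10, W((3 + 0)*(2 + 3), -2)) + n(-6)) - 65 = (-6 + 2*(-6)) - 65 = (-6 - 12) - 65 = -18 - 65 = -83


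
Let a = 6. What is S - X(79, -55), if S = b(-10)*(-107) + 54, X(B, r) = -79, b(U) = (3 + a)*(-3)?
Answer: 3022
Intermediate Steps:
b(U) = -27 (b(U) = (3 + 6)*(-3) = 9*(-3) = -27)
S = 2943 (S = -27*(-107) + 54 = 2889 + 54 = 2943)
S - X(79, -55) = 2943 - 1*(-79) = 2943 + 79 = 3022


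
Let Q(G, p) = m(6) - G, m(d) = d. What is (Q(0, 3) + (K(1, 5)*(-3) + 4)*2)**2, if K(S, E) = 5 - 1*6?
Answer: 400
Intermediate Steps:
K(S, E) = -1 (K(S, E) = 5 - 6 = -1)
Q(G, p) = 6 - G
(Q(0, 3) + (K(1, 5)*(-3) + 4)*2)**2 = ((6 - 1*0) + (-1*(-3) + 4)*2)**2 = ((6 + 0) + (3 + 4)*2)**2 = (6 + 7*2)**2 = (6 + 14)**2 = 20**2 = 400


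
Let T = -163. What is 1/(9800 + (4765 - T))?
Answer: 1/14728 ≈ 6.7898e-5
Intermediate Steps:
1/(9800 + (4765 - T)) = 1/(9800 + (4765 - 1*(-163))) = 1/(9800 + (4765 + 163)) = 1/(9800 + 4928) = 1/14728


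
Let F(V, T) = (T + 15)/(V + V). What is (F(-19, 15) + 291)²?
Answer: 30404196/361 ≈ 84222.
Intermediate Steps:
F(V, T) = (15 + T)/(2*V) (F(V, T) = (15 + T)/((2*V)) = (15 + T)*(1/(2*V)) = (15 + T)/(2*V))
(F(-19, 15) + 291)² = ((½)*(15 + 15)/(-19) + 291)² = ((½)*(-1/19)*30 + 291)² = (-15/19 + 291)² = (5514/19)² = 30404196/361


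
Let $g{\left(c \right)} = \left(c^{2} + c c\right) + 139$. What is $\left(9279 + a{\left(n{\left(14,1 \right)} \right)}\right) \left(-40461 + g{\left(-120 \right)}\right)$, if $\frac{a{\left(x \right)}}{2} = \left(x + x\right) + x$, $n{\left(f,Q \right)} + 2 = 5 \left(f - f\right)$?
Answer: $-106774374$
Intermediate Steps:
$n{\left(f,Q \right)} = -2$ ($n{\left(f,Q \right)} = -2 + 5 \left(f - f\right) = -2 + 5 \cdot 0 = -2 + 0 = -2$)
$g{\left(c \right)} = 139 + 2 c^{2}$ ($g{\left(c \right)} = \left(c^{2} + c^{2}\right) + 139 = 2 c^{2} + 139 = 139 + 2 c^{2}$)
$a{\left(x \right)} = 6 x$ ($a{\left(x \right)} = 2 \left(\left(x + x\right) + x\right) = 2 \left(2 x + x\right) = 2 \cdot 3 x = 6 x$)
$\left(9279 + a{\left(n{\left(14,1 \right)} \right)}\right) \left(-40461 + g{\left(-120 \right)}\right) = \left(9279 + 6 \left(-2\right)\right) \left(-40461 + \left(139 + 2 \left(-120\right)^{2}\right)\right) = \left(9279 - 12\right) \left(-40461 + \left(139 + 2 \cdot 14400\right)\right) = 9267 \left(-40461 + \left(139 + 28800\right)\right) = 9267 \left(-40461 + 28939\right) = 9267 \left(-11522\right) = -106774374$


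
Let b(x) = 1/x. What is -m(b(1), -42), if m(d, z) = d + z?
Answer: 41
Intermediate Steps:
-m(b(1), -42) = -(1/1 - 42) = -(1 - 42) = -1*(-41) = 41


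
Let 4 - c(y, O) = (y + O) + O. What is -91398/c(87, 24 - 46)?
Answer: 30466/13 ≈ 2343.5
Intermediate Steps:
c(y, O) = 4 - y - 2*O (c(y, O) = 4 - ((y + O) + O) = 4 - ((O + y) + O) = 4 - (y + 2*O) = 4 + (-y - 2*O) = 4 - y - 2*O)
-91398/c(87, 24 - 46) = -91398/(4 - 1*87 - 2*(24 - 46)) = -91398/(4 - 87 - 2*(-22)) = -91398/(4 - 87 + 44) = -91398/(-39) = -91398*(-1/39) = 30466/13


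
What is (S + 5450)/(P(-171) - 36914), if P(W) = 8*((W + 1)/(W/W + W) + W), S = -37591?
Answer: 32141/38274 ≈ 0.83976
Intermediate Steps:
P(W) = 8 + 8*W (P(W) = 8*((1 + W)/(1 + W) + W) = 8*(1 + W) = 8 + 8*W)
(S + 5450)/(P(-171) - 36914) = (-37591 + 5450)/((8 + 8*(-171)) - 36914) = -32141/((8 - 1368) - 36914) = -32141/(-1360 - 36914) = -32141/(-38274) = -32141*(-1/38274) = 32141/38274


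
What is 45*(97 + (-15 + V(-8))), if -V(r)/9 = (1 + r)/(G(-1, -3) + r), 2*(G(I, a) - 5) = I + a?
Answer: 3123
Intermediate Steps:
G(I, a) = 5 + I/2 + a/2 (G(I, a) = 5 + (I + a)/2 = 5 + (I/2 + a/2) = 5 + I/2 + a/2)
V(r) = -9*(1 + r)/(3 + r) (V(r) = -9*(1 + r)/((5 + (1/2)*(-1) + (1/2)*(-3)) + r) = -9*(1 + r)/((5 - 1/2 - 3/2) + r) = -9*(1 + r)/(3 + r))
45*(97 + (-15 + V(-8))) = 45*(97 + (-15 + 9*(-1 - 1*(-8))/(3 - 8))) = 45*(97 + (-15 + 9*(-1 + 8)/(-5))) = 45*(97 + (-15 + 9*(-1/5)*7)) = 45*(97 + (-15 - 63/5)) = 45*(97 - 138/5) = 45*(347/5) = 3123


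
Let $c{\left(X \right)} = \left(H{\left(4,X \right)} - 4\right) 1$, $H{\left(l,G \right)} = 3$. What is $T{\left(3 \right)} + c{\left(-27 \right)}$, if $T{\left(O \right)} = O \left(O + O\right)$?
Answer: $17$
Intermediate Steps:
$T{\left(O \right)} = 2 O^{2}$ ($T{\left(O \right)} = O 2 O = 2 O^{2}$)
$c{\left(X \right)} = -1$ ($c{\left(X \right)} = \left(3 - 4\right) 1 = \left(-1\right) 1 = -1$)
$T{\left(3 \right)} + c{\left(-27 \right)} = 2 \cdot 3^{2} - 1 = 2 \cdot 9 - 1 = 18 - 1 = 17$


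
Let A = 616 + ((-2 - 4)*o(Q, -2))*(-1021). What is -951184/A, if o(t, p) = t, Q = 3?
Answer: -475592/9497 ≈ -50.078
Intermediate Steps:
A = 18994 (A = 616 + ((-2 - 4)*3)*(-1021) = 616 - 6*3*(-1021) = 616 - 18*(-1021) = 616 + 18378 = 18994)
-951184/A = -951184/18994 = -951184*1/18994 = -475592/9497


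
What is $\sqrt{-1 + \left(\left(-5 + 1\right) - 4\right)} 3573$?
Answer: $10719 i \approx 10719.0 i$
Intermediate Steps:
$\sqrt{-1 + \left(\left(-5 + 1\right) - 4\right)} 3573 = \sqrt{-1 - 8} \cdot 3573 = \sqrt{-9} \cdot 3573 = 3 i 3573 = 10719 i$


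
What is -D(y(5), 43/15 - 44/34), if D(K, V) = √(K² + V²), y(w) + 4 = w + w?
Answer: -√2501701/255 ≈ -6.2027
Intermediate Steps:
y(w) = -4 + 2*w (y(w) = -4 + (w + w) = -4 + 2*w)
-D(y(5), 43/15 - 44/34) = -√((-4 + 2*5)² + (43/15 - 44/34)²) = -√((-4 + 10)² + (43*(1/15) - 44*1/34)²) = -√(6² + (43/15 - 22/17)²) = -√(36 + (401/255)²) = -√(36 + 160801/65025) = -√(2501701/65025) = -√2501701/255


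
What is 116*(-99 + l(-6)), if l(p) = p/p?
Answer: -11368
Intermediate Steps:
l(p) = 1
116*(-99 + l(-6)) = 116*(-99 + 1) = 116*(-98) = -11368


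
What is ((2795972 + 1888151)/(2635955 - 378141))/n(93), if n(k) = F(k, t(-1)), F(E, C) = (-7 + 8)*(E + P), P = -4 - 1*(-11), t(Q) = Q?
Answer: 4684123/225781400 ≈ 0.020746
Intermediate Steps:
P = 7 (P = -4 + 11 = 7)
F(E, C) = 7 + E (F(E, C) = (-7 + 8)*(E + 7) = 1*(7 + E) = 7 + E)
n(k) = 7 + k
((2795972 + 1888151)/(2635955 - 378141))/n(93) = ((2795972 + 1888151)/(2635955 - 378141))/(7 + 93) = (4684123/2257814)/100 = (4684123*(1/2257814))*(1/100) = (4684123/2257814)*(1/100) = 4684123/225781400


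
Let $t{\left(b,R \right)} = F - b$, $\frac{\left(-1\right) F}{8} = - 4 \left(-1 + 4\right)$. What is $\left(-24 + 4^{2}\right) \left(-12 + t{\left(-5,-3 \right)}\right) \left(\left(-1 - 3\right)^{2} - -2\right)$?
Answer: $-12816$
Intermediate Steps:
$F = 96$ ($F = - 8 \left(- 4 \left(-1 + 4\right)\right) = - 8 \left(\left(-4\right) 3\right) = \left(-8\right) \left(-12\right) = 96$)
$t{\left(b,R \right)} = 96 - b$
$\left(-24 + 4^{2}\right) \left(-12 + t{\left(-5,-3 \right)}\right) \left(\left(-1 - 3\right)^{2} - -2\right) = \left(-24 + 4^{2}\right) \left(-12 + \left(96 - -5\right)\right) \left(\left(-1 - 3\right)^{2} - -2\right) = \left(-24 + 16\right) \left(-12 + \left(96 + 5\right)\right) \left(\left(-4\right)^{2} + 2\right) = - 8 \left(-12 + 101\right) \left(16 + 2\right) = \left(-8\right) 89 \cdot 18 = \left(-712\right) 18 = -12816$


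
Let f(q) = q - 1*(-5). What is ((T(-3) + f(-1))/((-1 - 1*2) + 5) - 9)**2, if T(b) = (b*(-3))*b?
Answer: 1681/4 ≈ 420.25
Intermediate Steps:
f(q) = 5 + q (f(q) = q + 5 = 5 + q)
T(b) = -3*b**2 (T(b) = (-3*b)*b = -3*b**2)
((T(-3) + f(-1))/((-1 - 1*2) + 5) - 9)**2 = ((-3*(-3)**2 + (5 - 1))/((-1 - 1*2) + 5) - 9)**2 = ((-3*9 + 4)/((-1 - 2) + 5) - 9)**2 = ((-27 + 4)/(-3 + 5) - 9)**2 = (-23/2 - 9)**2 = (-41/2)**2 = 1681/4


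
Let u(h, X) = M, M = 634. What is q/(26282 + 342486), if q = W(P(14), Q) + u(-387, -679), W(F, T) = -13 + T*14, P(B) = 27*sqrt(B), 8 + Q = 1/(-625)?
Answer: 318111/230480000 ≈ 0.0013802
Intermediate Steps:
u(h, X) = 634
Q = -5001/625 (Q = -8 + 1/(-625) = -8 - 1/625 = -5001/625 ≈ -8.0016)
W(F, T) = -13 + 14*T
q = 318111/625 (q = (-13 + 14*(-5001/625)) + 634 = (-13 - 70014/625) + 634 = -78139/625 + 634 = 318111/625 ≈ 508.98)
q/(26282 + 342486) = 318111/(625*(26282 + 342486)) = (318111/625)/368768 = (318111/625)*(1/368768) = 318111/230480000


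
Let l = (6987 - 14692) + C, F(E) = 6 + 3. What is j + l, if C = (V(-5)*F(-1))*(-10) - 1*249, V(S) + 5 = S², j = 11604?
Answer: 1850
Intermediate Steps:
V(S) = -5 + S²
F(E) = 9
C = -2049 (C = ((-5 + (-5)²)*9)*(-10) - 1*249 = ((-5 + 25)*9)*(-10) - 249 = (20*9)*(-10) - 249 = 180*(-10) - 249 = -1800 - 249 = -2049)
l = -9754 (l = (6987 - 14692) - 2049 = -7705 - 2049 = -9754)
j + l = 11604 - 9754 = 1850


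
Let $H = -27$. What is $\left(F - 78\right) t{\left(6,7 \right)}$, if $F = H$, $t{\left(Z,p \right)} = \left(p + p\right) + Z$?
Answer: $-2100$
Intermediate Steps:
$t{\left(Z,p \right)} = Z + 2 p$ ($t{\left(Z,p \right)} = 2 p + Z = Z + 2 p$)
$F = -27$
$\left(F - 78\right) t{\left(6,7 \right)} = \left(-27 - 78\right) \left(6 + 2 \cdot 7\right) = - 105 \left(6 + 14\right) = \left(-105\right) 20 = -2100$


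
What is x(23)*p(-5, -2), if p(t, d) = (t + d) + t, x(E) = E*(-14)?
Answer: 3864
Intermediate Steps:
x(E) = -14*E
p(t, d) = d + 2*t (p(t, d) = (d + t) + t = d + 2*t)
x(23)*p(-5, -2) = (-14*23)*(-2 + 2*(-5)) = -322*(-2 - 10) = -322*(-12) = 3864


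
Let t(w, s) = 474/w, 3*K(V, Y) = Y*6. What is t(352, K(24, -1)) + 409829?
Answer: 72130141/176 ≈ 4.0983e+5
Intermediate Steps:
K(V, Y) = 2*Y (K(V, Y) = (Y*6)/3 = (6*Y)/3 = 2*Y)
t(352, K(24, -1)) + 409829 = 474/352 + 409829 = 474*(1/352) + 409829 = 237/176 + 409829 = 72130141/176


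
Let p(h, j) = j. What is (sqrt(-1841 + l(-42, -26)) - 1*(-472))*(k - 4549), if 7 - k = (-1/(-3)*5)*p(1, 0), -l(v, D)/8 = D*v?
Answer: -2143824 - 4542*I*sqrt(10577) ≈ -2.1438e+6 - 4.6712e+5*I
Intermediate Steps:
l(v, D) = -8*D*v
k = 7 (k = 7 - -1/(-3)*5*0 = 7 - -1*(-1/3)*5*0 = 7 - (1/3)*5*0 = 7 - 5*0/3 = 7 - 1*0 = 7 + 0 = 7)
(sqrt(-1841 + l(-42, -26)) - 1*(-472))*(k - 4549) = (sqrt(-1841 - 8*(-26)*(-42)) - 1*(-472))*(7 - 4549) = (sqrt(-1841 - 8736) + 472)*(-4542) = (sqrt(-10577) + 472)*(-4542) = (I*sqrt(10577) + 472)*(-4542) = (472 + I*sqrt(10577))*(-4542) = -2143824 - 4542*I*sqrt(10577)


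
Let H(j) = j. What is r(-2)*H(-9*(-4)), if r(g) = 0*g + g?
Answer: -72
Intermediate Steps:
r(g) = g (r(g) = 0 + g = g)
r(-2)*H(-9*(-4)) = -(-18)*(-4) = -2*36 = -72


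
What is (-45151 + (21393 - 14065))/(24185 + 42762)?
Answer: -37823/66947 ≈ -0.56497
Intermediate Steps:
(-45151 + (21393 - 14065))/(24185 + 42762) = (-45151 + 7328)/66947 = -37823*1/66947 = -37823/66947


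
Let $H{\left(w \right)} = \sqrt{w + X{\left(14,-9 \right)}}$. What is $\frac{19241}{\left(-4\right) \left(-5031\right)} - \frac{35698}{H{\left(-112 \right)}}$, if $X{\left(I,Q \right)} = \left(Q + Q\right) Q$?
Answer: $\frac{19241}{20124} - \frac{17849 \sqrt{2}}{5} \approx -5047.5$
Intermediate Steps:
$X{\left(I,Q \right)} = 2 Q^{2}$ ($X{\left(I,Q \right)} = 2 Q Q = 2 Q^{2}$)
$H{\left(w \right)} = \sqrt{162 + w}$ ($H{\left(w \right)} = \sqrt{w + 2 \left(-9\right)^{2}} = \sqrt{w + 2 \cdot 81} = \sqrt{w + 162} = \sqrt{162 + w}$)
$\frac{19241}{\left(-4\right) \left(-5031\right)} - \frac{35698}{H{\left(-112 \right)}} = \frac{19241}{\left(-4\right) \left(-5031\right)} - \frac{35698}{\sqrt{162 - 112}} = \frac{19241}{20124} - \frac{35698}{\sqrt{50}} = 19241 \cdot \frac{1}{20124} - \frac{35698}{5 \sqrt{2}} = \frac{19241}{20124} - 35698 \frac{\sqrt{2}}{10} = \frac{19241}{20124} - \frac{17849 \sqrt{2}}{5}$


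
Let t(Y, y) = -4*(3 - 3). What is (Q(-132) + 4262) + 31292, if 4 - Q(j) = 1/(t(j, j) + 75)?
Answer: 2666849/75 ≈ 35558.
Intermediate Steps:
t(Y, y) = 0 (t(Y, y) = -4*0 = 0)
Q(j) = 299/75 (Q(j) = 4 - 1/(0 + 75) = 4 - 1/75 = 299/75)
(Q(-132) + 4262) + 31292 = (299/75 + 4262) + 31292 = 319949/75 + 31292 = 2666849/75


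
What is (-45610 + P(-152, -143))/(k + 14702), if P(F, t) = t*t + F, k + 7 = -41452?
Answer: 25313/26757 ≈ 0.94603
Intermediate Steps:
k = -41459 (k = -7 - 41452 = -41459)
P(F, t) = F + t² (P(F, t) = t² + F = F + t²)
(-45610 + P(-152, -143))/(k + 14702) = (-45610 + (-152 + (-143)²))/(-41459 + 14702) = (-45610 + (-152 + 20449))/(-26757) = (-45610 + 20297)*(-1/26757) = -25313*(-1/26757) = 25313/26757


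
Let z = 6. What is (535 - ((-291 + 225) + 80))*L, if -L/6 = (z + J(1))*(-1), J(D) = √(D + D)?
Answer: 18756 + 3126*√2 ≈ 23177.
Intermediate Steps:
J(D) = √2*√D (J(D) = √(2*D) = √2*√D)
L = 36 + 6*√2 (L = -6*(6 + √2*√1)*(-1) = -6*(6 + √2*1)*(-1) = -6*(6 + √2)*(-1) = -6*(-6 - √2) = 36 + 6*√2 ≈ 44.485)
(535 - ((-291 + 225) + 80))*L = (535 - ((-291 + 225) + 80))*(36 + 6*√2) = (535 - (-66 + 80))*(36 + 6*√2) = (535 - 1*14)*(36 + 6*√2) = (535 - 14)*(36 + 6*√2) = 521*(36 + 6*√2) = 18756 + 3126*√2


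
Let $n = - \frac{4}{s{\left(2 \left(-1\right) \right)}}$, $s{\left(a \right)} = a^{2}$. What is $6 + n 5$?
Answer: $1$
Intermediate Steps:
$n = -1$ ($n = - \frac{4}{\left(2 \left(-1\right)\right)^{2}} = - \frac{4}{\left(-2\right)^{2}} = - \frac{4}{4} = \left(-4\right) \frac{1}{4} = -1$)
$6 + n 5 = 6 - 5 = 1$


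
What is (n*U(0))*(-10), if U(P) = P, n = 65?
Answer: 0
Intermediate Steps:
(n*U(0))*(-10) = (65*0)*(-10) = 0*(-10) = 0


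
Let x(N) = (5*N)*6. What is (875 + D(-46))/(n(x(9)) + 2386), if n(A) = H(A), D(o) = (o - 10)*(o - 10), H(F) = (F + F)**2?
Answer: 573/41998 ≈ 0.013644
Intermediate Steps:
x(N) = 30*N
H(F) = 4*F**2 (H(F) = (2*F)**2 = 4*F**2)
D(o) = (-10 + o)**2 (D(o) = (-10 + o)*(-10 + o) = (-10 + o)**2)
n(A) = 4*A**2
(875 + D(-46))/(n(x(9)) + 2386) = (875 + (-10 - 46)**2)/(4*(30*9)**2 + 2386) = (875 + (-56)**2)/(4*270**2 + 2386) = (875 + 3136)/(4*72900 + 2386) = 4011/(291600 + 2386) = 4011/293986 = 4011*(1/293986) = 573/41998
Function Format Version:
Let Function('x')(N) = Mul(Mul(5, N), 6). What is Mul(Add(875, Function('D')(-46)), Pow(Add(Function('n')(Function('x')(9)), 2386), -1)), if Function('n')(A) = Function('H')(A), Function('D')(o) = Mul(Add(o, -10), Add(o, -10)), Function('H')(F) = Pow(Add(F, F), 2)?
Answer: Rational(573, 41998) ≈ 0.013644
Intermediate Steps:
Function('x')(N) = Mul(30, N)
Function('H')(F) = Mul(4, Pow(F, 2)) (Function('H')(F) = Pow(Mul(2, F), 2) = Mul(4, Pow(F, 2)))
Function('D')(o) = Pow(Add(-10, o), 2) (Function('D')(o) = Mul(Add(-10, o), Add(-10, o)) = Pow(Add(-10, o), 2))
Function('n')(A) = Mul(4, Pow(A, 2))
Mul(Add(875, Function('D')(-46)), Pow(Add(Function('n')(Function('x')(9)), 2386), -1)) = Mul(Add(875, Pow(Add(-10, -46), 2)), Pow(Add(Mul(4, Pow(Mul(30, 9), 2)), 2386), -1)) = Mul(Add(875, Pow(-56, 2)), Pow(Add(Mul(4, Pow(270, 2)), 2386), -1)) = Mul(Add(875, 3136), Pow(Add(Mul(4, 72900), 2386), -1)) = Mul(4011, Pow(Add(291600, 2386), -1)) = Mul(4011, Pow(293986, -1)) = Mul(4011, Rational(1, 293986)) = Rational(573, 41998)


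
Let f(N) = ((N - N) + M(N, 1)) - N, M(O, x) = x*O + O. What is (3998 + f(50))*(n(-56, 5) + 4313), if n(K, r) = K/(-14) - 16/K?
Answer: 122334608/7 ≈ 1.7476e+7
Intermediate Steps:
M(O, x) = O + O*x (M(O, x) = O*x + O = O + O*x)
n(K, r) = -16/K - K/14 (n(K, r) = K*(-1/14) - 16/K = -K/14 - 16/K = -16/K - K/14)
f(N) = N (f(N) = ((N - N) + N*(1 + 1)) - N = (0 + N*2) - N = (0 + 2*N) - N = 2*N - N = N)
(3998 + f(50))*(n(-56, 5) + 4313) = (3998 + 50)*((-16/(-56) - 1/14*(-56)) + 4313) = 4048*((-16*(-1/56) + 4) + 4313) = 4048*((2/7 + 4) + 4313) = 4048*(30/7 + 4313) = 4048*(30221/7) = 122334608/7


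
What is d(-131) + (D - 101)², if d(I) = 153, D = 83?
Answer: 477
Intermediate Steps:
d(-131) + (D - 101)² = 153 + (83 - 101)² = 153 + (-18)² = 153 + 324 = 477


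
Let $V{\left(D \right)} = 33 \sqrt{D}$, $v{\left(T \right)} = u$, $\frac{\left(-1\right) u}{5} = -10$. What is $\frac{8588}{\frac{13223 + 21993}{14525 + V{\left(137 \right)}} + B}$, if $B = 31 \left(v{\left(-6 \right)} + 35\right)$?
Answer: $\frac{4813774508330}{1478338975643} + \frac{10060842 \sqrt{137}}{1478338975643} \approx 3.2563$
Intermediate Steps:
$u = 50$ ($u = \left(-5\right) \left(-10\right) = 50$)
$v{\left(T \right)} = 50$
$B = 2635$ ($B = 31 \left(50 + 35\right) = 31 \cdot 85 = 2635$)
$\frac{8588}{\frac{13223 + 21993}{14525 + V{\left(137 \right)}} + B} = \frac{8588}{\frac{13223 + 21993}{14525 + 33 \sqrt{137}} + 2635} = \frac{8588}{\frac{35216}{14525 + 33 \sqrt{137}} + 2635} = \frac{8588}{2635 + \frac{35216}{14525 + 33 \sqrt{137}}}$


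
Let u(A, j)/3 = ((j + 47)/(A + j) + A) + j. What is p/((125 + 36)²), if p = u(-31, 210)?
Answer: 13842/662837 ≈ 0.020883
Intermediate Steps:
u(A, j) = 3*A + 3*j + 3*(47 + j)/(A + j) (u(A, j) = 3*(((j + 47)/(A + j) + A) + j) = 3*(((47 + j)/(A + j) + A) + j) = 3*((A + (47 + j)/(A + j)) + j) = 3*(A + j + (47 + j)/(A + j)) = 3*A + 3*j + 3*(47 + j)/(A + j))
p = 96894/179 (p = 3*(47 + 210 + (-31)² + 210² + 2*(-31)*210)/(-31 + 210) = 3*(47 + 210 + 961 + 44100 - 13020)/179 = 3*(1/179)*32298 = 96894/179 ≈ 541.31)
p/((125 + 36)²) = 96894/(179*((125 + 36)²)) = 96894/(179*(161²)) = (96894/179)/25921 = (96894/179)*(1/25921) = 13842/662837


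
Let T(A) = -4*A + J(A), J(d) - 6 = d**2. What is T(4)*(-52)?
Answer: -312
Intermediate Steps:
J(d) = 6 + d**2
T(A) = 6 + A**2 - 4*A (T(A) = -4*A + (6 + A**2) = 6 + A**2 - 4*A)
T(4)*(-52) = (6 + 4**2 - 4*4)*(-52) = (6 + 16 - 16)*(-52) = 6*(-52) = -312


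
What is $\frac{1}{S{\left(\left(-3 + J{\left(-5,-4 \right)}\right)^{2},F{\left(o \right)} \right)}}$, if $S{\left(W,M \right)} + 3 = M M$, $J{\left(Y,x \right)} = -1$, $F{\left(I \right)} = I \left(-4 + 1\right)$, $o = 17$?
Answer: $\frac{1}{2598} \approx 0.00038491$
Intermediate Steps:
$F{\left(I \right)} = - 3 I$ ($F{\left(I \right)} = I \left(-3\right) = - 3 I$)
$S{\left(W,M \right)} = -3 + M^{2}$ ($S{\left(W,M \right)} = -3 + M M = -3 + M^{2}$)
$\frac{1}{S{\left(\left(-3 + J{\left(-5,-4 \right)}\right)^{2},F{\left(o \right)} \right)}} = \frac{1}{-3 + \left(\left(-3\right) 17\right)^{2}} = \frac{1}{-3 + \left(-51\right)^{2}} = \frac{1}{-3 + 2601} = \frac{1}{2598}$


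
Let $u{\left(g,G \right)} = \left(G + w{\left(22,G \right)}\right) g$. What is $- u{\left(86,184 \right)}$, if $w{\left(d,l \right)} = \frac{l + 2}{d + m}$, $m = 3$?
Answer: $- \frac{411596}{25} \approx -16464.0$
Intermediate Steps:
$w{\left(d,l \right)} = \frac{2 + l}{3 + d}$ ($w{\left(d,l \right)} = \frac{l + 2}{d + 3} = \frac{2 + l}{3 + d}$)
$u{\left(g,G \right)} = g \left(\frac{2}{25} + \frac{26 G}{25}\right)$ ($u{\left(g,G \right)} = \left(G + \frac{2 + G}{3 + 22}\right) g = \left(G + \frac{2 + G}{25}\right) g = \left(G + \left(\frac{2}{25} + \frac{G}{25}\right)\right) g = \left(\frac{2}{25} + \frac{26 G}{25}\right) g = g \left(\frac{2}{25} + \frac{26 G}{25}\right)$)
$- u{\left(86,184 \right)} = - \frac{2 \cdot 86 \left(1 + 13 \cdot 184\right)}{25} = - \frac{2 \cdot 86 \left(1 + 2392\right)}{25} = - \frac{2 \cdot 86 \cdot 2393}{25} = \left(-1\right) \frac{411596}{25} = - \frac{411596}{25}$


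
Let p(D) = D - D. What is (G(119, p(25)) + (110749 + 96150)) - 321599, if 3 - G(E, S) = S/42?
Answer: -114697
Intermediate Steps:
p(D) = 0
G(E, S) = 3 - S/42
(G(119, p(25)) + (110749 + 96150)) - 321599 = ((3 - 1/42*0) + (110749 + 96150)) - 321599 = ((3 + 0) + 206899) - 321599 = (3 + 206899) - 321599 = 206902 - 321599 = -114697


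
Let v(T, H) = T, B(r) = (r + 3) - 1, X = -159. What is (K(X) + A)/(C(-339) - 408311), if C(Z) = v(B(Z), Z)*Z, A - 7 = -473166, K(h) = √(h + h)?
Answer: 473159/294068 - I*√318/294068 ≈ 1.609 - 6.0641e-5*I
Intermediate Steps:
B(r) = 2 + r (B(r) = (3 + r) - 1 = 2 + r)
K(h) = √2*√h (K(h) = √(2*h) = √2*√h)
A = -473159 (A = 7 - 473166 = -473159)
C(Z) = Z*(2 + Z) (C(Z) = (2 + Z)*Z = Z*(2 + Z))
(K(X) + A)/(C(-339) - 408311) = (√2*√(-159) - 473159)/(-339*(2 - 339) - 408311) = (√2*(I*√159) - 473159)/(-339*(-337) - 408311) = (I*√318 - 473159)/(114243 - 408311) = (-473159 + I*√318)/(-294068) = (-473159 + I*√318)*(-1/294068) = 473159/294068 - I*√318/294068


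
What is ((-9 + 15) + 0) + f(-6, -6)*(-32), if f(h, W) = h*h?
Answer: -1146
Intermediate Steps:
f(h, W) = h²
((-9 + 15) + 0) + f(-6, -6)*(-32) = ((-9 + 15) + 0) + (-6)²*(-32) = (6 + 0) + 36*(-32) = 6 - 1152 = -1146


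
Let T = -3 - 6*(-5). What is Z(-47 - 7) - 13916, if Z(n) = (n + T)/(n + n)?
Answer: -55663/4 ≈ -13916.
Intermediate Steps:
T = 27 (T = -3 + 30 = 27)
Z(n) = (27 + n)/(2*n) (Z(n) = (n + 27)/(n + n) = (27 + n)/((2*n)) = (27 + n)*(1/(2*n)) = (27 + n)/(2*n))
Z(-47 - 7) - 13916 = (27 + (-47 - 7))/(2*(-47 - 7)) - 13916 = (½)*(27 - 54)/(-54) - 13916 = (½)*(-1/54)*(-27) - 13916 = ¼ - 13916 = -55663/4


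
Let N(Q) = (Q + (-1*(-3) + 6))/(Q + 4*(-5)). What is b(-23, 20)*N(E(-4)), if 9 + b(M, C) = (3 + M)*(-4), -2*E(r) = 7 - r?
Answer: -497/51 ≈ -9.7451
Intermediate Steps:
E(r) = -7/2 + r/2 (E(r) = -(7 - r)/2 = -7/2 + r/2)
b(M, C) = -21 - 4*M (b(M, C) = -9 + (3 + M)*(-4) = -9 + (-12 - 4*M) = -21 - 4*M)
N(Q) = (9 + Q)/(-20 + Q) (N(Q) = (Q + (3 + 6))/(Q - 20) = (Q + 9)/(-20 + Q) = (9 + Q)/(-20 + Q))
b(-23, 20)*N(E(-4)) = (-21 - 4*(-23))*((9 + (-7/2 + (½)*(-4)))/(-20 + (-7/2 + (½)*(-4)))) = (-21 + 92)*((9 + (-7/2 - 2))/(-20 + (-7/2 - 2))) = 71*((9 - 11/2)/(-20 - 11/2)) = 71*((7/2)/(-51/2)) = 71*(-2/51*7/2) = 71*(-7/51) = -497/51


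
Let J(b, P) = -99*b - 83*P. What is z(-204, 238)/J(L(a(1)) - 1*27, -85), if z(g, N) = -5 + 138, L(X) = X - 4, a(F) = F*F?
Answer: 133/10025 ≈ 0.013267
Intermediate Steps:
a(F) = F**2
L(X) = -4 + X
z(g, N) = 133
z(-204, 238)/J(L(a(1)) - 1*27, -85) = 133/(-99*((-4 + 1**2) - 1*27) - 83*(-85)) = 133/(-99*((-4 + 1) - 27) + 7055) = 133/(-99*(-3 - 27) + 7055) = 133/(-99*(-30) + 7055) = 133/(2970 + 7055) = 133/10025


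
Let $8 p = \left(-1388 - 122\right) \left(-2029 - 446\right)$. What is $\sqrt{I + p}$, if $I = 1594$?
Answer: $\frac{\sqrt{1875001}}{2} \approx 684.65$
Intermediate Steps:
$p = \frac{1868625}{4}$ ($p = \frac{\left(-1388 - 122\right) \left(-2029 - 446\right)}{8} = \frac{\left(-1510\right) \left(-2475\right)}{8} = \frac{1}{8} \cdot 3737250 = \frac{1868625}{4} \approx 4.6716 \cdot 10^{5}$)
$\sqrt{I + p} = \sqrt{1594 + \frac{1868625}{4}} = \sqrt{\frac{1875001}{4}} = \frac{\sqrt{1875001}}{2}$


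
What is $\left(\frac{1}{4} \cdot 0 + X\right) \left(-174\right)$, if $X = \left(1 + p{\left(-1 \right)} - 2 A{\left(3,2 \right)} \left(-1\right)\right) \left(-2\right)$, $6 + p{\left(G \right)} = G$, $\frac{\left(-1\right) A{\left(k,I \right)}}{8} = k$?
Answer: $117276$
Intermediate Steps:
$A{\left(k,I \right)} = - 8 k$
$p{\left(G \right)} = -6 + G$
$X = -674$ ($X = \left(1 + \left(-6 - 1\right) - 2 \left(\left(-8\right) 3\right) \left(-1\right)\right) \left(-2\right) = \left(1 - 7 \left(-2\right) \left(-24\right) \left(-1\right)\right) \left(-2\right) = \left(1 - 7 \cdot 48 \left(-1\right)\right) \left(-2\right) = \left(1 - -336\right) \left(-2\right) = \left(1 + 336\right) \left(-2\right) = 337 \left(-2\right) = -674$)
$\left(\frac{1}{4} \cdot 0 + X\right) \left(-174\right) = \left(\frac{1}{4} \cdot 0 - 674\right) \left(-174\right) = \left(0 - 674\right) \left(-174\right) = \left(-674\right) \left(-174\right) = 117276$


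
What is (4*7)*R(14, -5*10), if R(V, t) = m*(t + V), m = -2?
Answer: 2016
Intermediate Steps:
R(V, t) = -2*V - 2*t (R(V, t) = -2*(t + V) = -2*(V + t) = -2*V - 2*t)
(4*7)*R(14, -5*10) = (4*7)*(-2*14 - (-10)*10) = 28*(-28 - 2*(-50)) = 28*(-28 + 100) = 28*72 = 2016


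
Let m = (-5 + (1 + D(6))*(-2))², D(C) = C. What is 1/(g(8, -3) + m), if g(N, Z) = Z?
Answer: 1/358 ≈ 0.0027933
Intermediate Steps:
m = 361 (m = (-5 + (1 + 6)*(-2))² = (-5 + 7*(-2))² = (-5 - 14)² = (-19)² = 361)
1/(g(8, -3) + m) = 1/(-3 + 361) = 1/358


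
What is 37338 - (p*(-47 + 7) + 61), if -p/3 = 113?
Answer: 23717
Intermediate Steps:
p = -339 (p = -3*113 = -339)
37338 - (p*(-47 + 7) + 61) = 37338 - (-339*(-47 + 7) + 61) = 37338 - (-339*(-40) + 61) = 37338 - (13560 + 61) = 37338 - 1*13621 = 37338 - 13621 = 23717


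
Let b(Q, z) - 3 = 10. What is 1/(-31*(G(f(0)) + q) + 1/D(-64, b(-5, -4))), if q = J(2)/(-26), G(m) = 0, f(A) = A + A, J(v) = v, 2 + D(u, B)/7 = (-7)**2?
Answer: 4277/10212 ≈ 0.41882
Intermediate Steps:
b(Q, z) = 13 (b(Q, z) = 3 + 10 = 13)
D(u, B) = 329 (D(u, B) = -14 + 7*(-7)**2 = -14 + 7*49 = -14 + 343 = 329)
f(A) = 2*A
q = -1/13 (q = 2/(-26) = 2*(-1/26) = -1/13 ≈ -0.076923)
1/(-31*(G(f(0)) + q) + 1/D(-64, b(-5, -4))) = 1/(-31*(0 - 1/13) + 1/329) = 1/(-31*(-1/13) + 1/329) = 1/(31/13 + 1/329) = 1/(10212/4277) = 4277/10212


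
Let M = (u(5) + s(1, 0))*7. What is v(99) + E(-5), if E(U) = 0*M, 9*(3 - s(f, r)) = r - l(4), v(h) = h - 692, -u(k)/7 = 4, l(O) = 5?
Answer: -593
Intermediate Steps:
u(k) = -28 (u(k) = -7*4 = -28)
v(h) = -692 + h
s(f, r) = 32/9 - r/9 (s(f, r) = 3 - (r - 1*5)/9 = 3 - (r - 5)/9 = 3 - (-5 + r)/9 = 3 + (5/9 - r/9) = 32/9 - r/9)
M = -1540/9 (M = (-28 + (32/9 - 1/9*0))*7 = (-28 + (32/9 + 0))*7 = (-28 + 32/9)*7 = -220/9*7 = -1540/9 ≈ -171.11)
E(U) = 0 (E(U) = 0*(-1540/9) = 0)
v(99) + E(-5) = (-692 + 99) + 0 = -593 + 0 = -593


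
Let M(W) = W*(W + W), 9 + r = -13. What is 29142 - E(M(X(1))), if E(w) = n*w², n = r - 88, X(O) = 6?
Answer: 599382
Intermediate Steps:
r = -22 (r = -9 - 13 = -22)
n = -110 (n = -22 - 88 = -110)
M(W) = 2*W² (M(W) = W*(2*W) = 2*W²)
E(w) = -110*w²
29142 - E(M(X(1))) = 29142 - (-110)*(2*6²)² = 29142 - (-110)*(2*36)² = 29142 - (-110)*72² = 29142 - (-110)*5184 = 29142 - 1*(-570240) = 29142 + 570240 = 599382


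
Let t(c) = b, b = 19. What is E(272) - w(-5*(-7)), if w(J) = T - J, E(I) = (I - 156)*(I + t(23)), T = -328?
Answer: 34119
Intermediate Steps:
t(c) = 19
E(I) = (-156 + I)*(19 + I) (E(I) = (I - 156)*(I + 19) = (-156 + I)*(19 + I))
w(J) = -328 - J
E(272) - w(-5*(-7)) = (-2964 + 272**2 - 137*272) - (-328 - (-5)*(-7)) = (-2964 + 73984 - 37264) - (-328 - 1*35) = 33756 - (-328 - 35) = 33756 - 1*(-363) = 33756 + 363 = 34119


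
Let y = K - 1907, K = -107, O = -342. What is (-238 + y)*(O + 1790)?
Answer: -3260896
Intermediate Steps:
y = -2014 (y = -107 - 1907 = -2014)
(-238 + y)*(O + 1790) = (-238 - 2014)*(-342 + 1790) = -2252*1448 = -3260896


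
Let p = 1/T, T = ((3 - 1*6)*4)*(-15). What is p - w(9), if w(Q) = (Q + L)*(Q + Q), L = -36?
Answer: 87481/180 ≈ 486.01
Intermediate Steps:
T = 180 (T = ((3 - 6)*4)*(-15) = -3*4*(-15) = -12*(-15) = 180)
p = 1/180 ≈ 0.0055556
w(Q) = 2*Q*(-36 + Q) (w(Q) = (Q - 36)*(Q + Q) = (-36 + Q)*(2*Q) = 2*Q*(-36 + Q))
p - w(9) = 1/180 - 2*9*(-36 + 9) = 1/180 - 2*9*(-27) = 1/180 - 1*(-486) = 1/180 + 486 = 87481/180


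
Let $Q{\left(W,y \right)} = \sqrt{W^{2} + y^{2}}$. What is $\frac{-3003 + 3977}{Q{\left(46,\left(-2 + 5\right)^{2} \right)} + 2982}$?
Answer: $\frac{2904468}{8890127} - \frac{12662 \sqrt{13}}{8890127} \approx 0.32157$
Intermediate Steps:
$\frac{-3003 + 3977}{Q{\left(46,\left(-2 + 5\right)^{2} \right)} + 2982} = \frac{-3003 + 3977}{\sqrt{46^{2} + \left(\left(-2 + 5\right)^{2}\right)^{2}} + 2982} = \frac{974}{\sqrt{2116 + \left(3^{2}\right)^{2}} + 2982} = \frac{974}{\sqrt{2116 + 9^{2}} + 2982} = \frac{974}{\sqrt{2116 + 81} + 2982} = \frac{974}{\sqrt{2197} + 2982} = \frac{974}{13 \sqrt{13} + 2982} = \frac{974}{2982 + 13 \sqrt{13}}$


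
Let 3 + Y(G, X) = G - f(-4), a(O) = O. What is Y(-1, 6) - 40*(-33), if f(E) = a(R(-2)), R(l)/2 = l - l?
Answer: 1316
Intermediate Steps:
R(l) = 0 (R(l) = 2*(l - l) = 2*0 = 0)
f(E) = 0
Y(G, X) = -3 + G (Y(G, X) = -3 + (G - 1*0) = -3 + (G + 0) = -3 + G)
Y(-1, 6) - 40*(-33) = (-3 - 1) - 40*(-33) = -4 + 1320 = 1316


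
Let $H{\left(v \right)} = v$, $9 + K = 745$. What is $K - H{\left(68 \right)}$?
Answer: $668$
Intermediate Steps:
$K = 736$ ($K = -9 + 745 = 736$)
$K - H{\left(68 \right)} = 736 - 68 = 668$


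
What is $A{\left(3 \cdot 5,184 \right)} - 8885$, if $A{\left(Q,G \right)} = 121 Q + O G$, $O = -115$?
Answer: $-28230$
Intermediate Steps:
$A{\left(Q,G \right)} = - 115 G + 121 Q$ ($A{\left(Q,G \right)} = 121 Q - 115 G = - 115 G + 121 Q$)
$A{\left(3 \cdot 5,184 \right)} - 8885 = \left(\left(-115\right) 184 + 121 \cdot 3 \cdot 5\right) - 8885 = \left(-21160 + 121 \cdot 15\right) - 8885 = \left(-21160 + 1815\right) - 8885 = -19345 - 8885 = -28230$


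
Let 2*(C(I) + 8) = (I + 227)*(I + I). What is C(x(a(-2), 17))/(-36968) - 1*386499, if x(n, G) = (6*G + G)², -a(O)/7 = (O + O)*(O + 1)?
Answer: -3622960873/9242 ≈ -3.9201e+5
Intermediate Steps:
a(O) = -14*O*(1 + O) (a(O) = -7*(O + O)*(O + 1) = -7*2*O*(1 + O) = -14*O*(1 + O))
x(n, G) = 49*G² (x(n, G) = (7*G)² = 49*G²)
C(I) = -8 + I*(227 + I) (C(I) = -8 + ((I + 227)*(I + I))/2 = -8 + ((227 + I)*(2*I))/2 = -8 + (2*I*(227 + I))/2 = -8 + I*(227 + I))
C(x(a(-2), 17))/(-36968) - 1*386499 = (-8 + (49*17²)² + 227*(49*17²))/(-36968) - 1*386499 = (-8 + (49*289)² + 227*(49*289))*(-1/36968) - 386499 = (-8 + 14161² + 227*14161)*(-1/36968) - 386499 = (-8 + 200533921 + 3214547)*(-1/36968) - 386499 = 203748460*(-1/36968) - 386499 = -50937115/9242 - 386499 = -3622960873/9242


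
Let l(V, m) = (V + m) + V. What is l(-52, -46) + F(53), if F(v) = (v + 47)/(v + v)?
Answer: -7900/53 ≈ -149.06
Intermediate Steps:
l(V, m) = m + 2*V
F(v) = (47 + v)/(2*v) (F(v) = (47 + v)/((2*v)) = (47 + v)*(1/(2*v)) = (47 + v)/(2*v))
l(-52, -46) + F(53) = (-46 + 2*(-52)) + (1/2)*(47 + 53)/53 = (-46 - 104) + (1/2)*(1/53)*100 = -150 + 50/53 = -7900/53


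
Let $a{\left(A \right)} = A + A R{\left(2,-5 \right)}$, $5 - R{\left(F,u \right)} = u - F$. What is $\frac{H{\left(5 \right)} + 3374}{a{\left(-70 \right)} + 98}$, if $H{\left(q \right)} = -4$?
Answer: $- \frac{1685}{406} \approx -4.1502$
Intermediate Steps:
$R{\left(F,u \right)} = 5 + F - u$ ($R{\left(F,u \right)} = 5 - \left(u - F\right) = 5 + \left(F - u\right) = 5 + F - u$)
$a{\left(A \right)} = 13 A$ ($a{\left(A \right)} = A + A \left(5 + 2 - -5\right) = A + A \left(5 + 2 + 5\right) = A + A 12 = A + 12 A = 13 A$)
$\frac{H{\left(5 \right)} + 3374}{a{\left(-70 \right)} + 98} = \frac{-4 + 3374}{13 \left(-70\right) + 98} = \frac{3370}{-910 + 98} = \frac{3370}{-812} = 3370 \left(- \frac{1}{812}\right) = - \frac{1685}{406}$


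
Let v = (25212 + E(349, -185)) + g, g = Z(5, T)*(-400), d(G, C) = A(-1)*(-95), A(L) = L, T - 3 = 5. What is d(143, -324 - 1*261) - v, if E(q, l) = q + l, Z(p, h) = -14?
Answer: -30881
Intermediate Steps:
T = 8 (T = 3 + 5 = 8)
d(G, C) = 95 (d(G, C) = -1*(-95) = 95)
E(q, l) = l + q
g = 5600 (g = -14*(-400) = 5600)
v = 30976 (v = (25212 + (-185 + 349)) + 5600 = (25212 + 164) + 5600 = 25376 + 5600 = 30976)
d(143, -324 - 1*261) - v = 95 - 1*30976 = 95 - 30976 = -30881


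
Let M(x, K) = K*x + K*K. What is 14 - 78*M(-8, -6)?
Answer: -6538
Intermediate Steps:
M(x, K) = K² + K*x (M(x, K) = K*x + K² = K² + K*x)
14 - 78*M(-8, -6) = 14 - (-468)*(-6 - 8) = 14 - (-468)*(-14) = 14 - 78*84 = 14 - 6552 = -6538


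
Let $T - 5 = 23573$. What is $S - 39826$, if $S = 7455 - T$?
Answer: $-55949$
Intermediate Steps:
$T = 23578$ ($T = 5 + 23573 = 23578$)
$S = -16123$ ($S = 7455 - 23578 = -16123$)
$S - 39826 = -16123 - 39826 = -55949$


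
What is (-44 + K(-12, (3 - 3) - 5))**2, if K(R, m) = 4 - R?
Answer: 784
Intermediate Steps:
(-44 + K(-12, (3 - 3) - 5))**2 = (-44 + (4 - 1*(-12)))**2 = (-44 + (4 + 12))**2 = (-44 + 16)**2 = (-28)**2 = 784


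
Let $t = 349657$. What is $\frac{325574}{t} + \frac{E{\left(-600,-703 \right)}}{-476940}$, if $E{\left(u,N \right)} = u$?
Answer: $\frac{2591484296}{2779423493} \approx 0.93238$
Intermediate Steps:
$\frac{325574}{t} + \frac{E{\left(-600,-703 \right)}}{-476940} = \frac{325574}{349657} - \frac{600}{-476940} = 325574 \cdot \frac{1}{349657} - - \frac{10}{7949} = \frac{325574}{349657} + \frac{10}{7949} = \frac{2591484296}{2779423493}$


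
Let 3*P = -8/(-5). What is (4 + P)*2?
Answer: 136/15 ≈ 9.0667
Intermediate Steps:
P = 8/15 (P = (-8/(-5))/3 = (-8*(-1/5))/3 = (1/3)*(8/5) = 8/15 ≈ 0.53333)
(4 + P)*2 = (4 + 8/15)*2 = (68/15)*2 = 136/15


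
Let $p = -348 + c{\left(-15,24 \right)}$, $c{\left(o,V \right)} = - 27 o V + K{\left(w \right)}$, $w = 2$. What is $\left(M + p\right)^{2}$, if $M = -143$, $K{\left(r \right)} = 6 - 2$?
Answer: $85248289$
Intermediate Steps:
$K{\left(r \right)} = 4$
$c{\left(o,V \right)} = 4 - 27 V o$ ($c{\left(o,V \right)} = - 27 o V + 4 = - 27 V o + 4 = 4 - 27 V o$)
$p = 9376$ ($p = -348 - \left(-4 + 648 \left(-15\right)\right) = -348 + \left(4 + 9720\right) = -348 + 9724 = 9376$)
$\left(M + p\right)^{2} = \left(-143 + 9376\right)^{2} = 9233^{2} = 85248289$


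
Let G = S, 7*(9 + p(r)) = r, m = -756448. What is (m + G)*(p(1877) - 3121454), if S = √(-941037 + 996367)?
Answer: 2361021607296 - 21848364*√55330/7 ≈ 2.3603e+12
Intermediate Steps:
p(r) = -9 + r/7
S = √55330 ≈ 235.22
G = √55330 ≈ 235.22
(m + G)*(p(1877) - 3121454) = (-756448 + √55330)*((-9 + (⅐)*1877) - 3121454) = (-756448 + √55330)*((-9 + 1877/7) - 3121454) = (-756448 + √55330)*(1814/7 - 3121454) = (-756448 + √55330)*(-21848364/7) = 2361021607296 - 21848364*√55330/7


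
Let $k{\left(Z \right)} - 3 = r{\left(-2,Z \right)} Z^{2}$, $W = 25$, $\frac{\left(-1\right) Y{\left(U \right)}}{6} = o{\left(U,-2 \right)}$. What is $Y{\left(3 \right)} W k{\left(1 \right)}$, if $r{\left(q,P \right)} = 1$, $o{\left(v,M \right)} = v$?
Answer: $-1800$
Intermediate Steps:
$Y{\left(U \right)} = - 6 U$
$k{\left(Z \right)} = 3 + Z^{2}$ ($k{\left(Z \right)} = 3 + 1 Z^{2} = 3 + Z^{2}$)
$Y{\left(3 \right)} W k{\left(1 \right)} = \left(-6\right) 3 \cdot 25 \left(3 + 1^{2}\right) = \left(-18\right) 25 \left(3 + 1\right) = \left(-450\right) 4 = -1800$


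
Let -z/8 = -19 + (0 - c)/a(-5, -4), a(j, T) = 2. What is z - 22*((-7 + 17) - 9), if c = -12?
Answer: 82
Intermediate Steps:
z = 104 (z = -8*(-19 + (0 - 1*(-12))/2) = -8*(-19 + (0 + 12)*(1/2)) = -8*(-19 + 12*(1/2)) = -8*(-19 + 6) = -8*(-13) = 104)
z - 22*((-7 + 17) - 9) = 104 - 22*((-7 + 17) - 9) = 104 - 22*(10 - 9) = 104 - 22*1 = 104 - 22 = 82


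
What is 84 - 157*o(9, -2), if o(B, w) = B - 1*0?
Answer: -1329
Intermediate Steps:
o(B, w) = B (o(B, w) = B + 0 = B)
84 - 157*o(9, -2) = 84 - 157*9 = 84 - 1413 = -1329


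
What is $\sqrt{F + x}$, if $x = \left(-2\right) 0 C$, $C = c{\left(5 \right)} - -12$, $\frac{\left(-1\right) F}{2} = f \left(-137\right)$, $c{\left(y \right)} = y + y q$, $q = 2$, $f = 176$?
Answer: $4 \sqrt{3014} \approx 219.6$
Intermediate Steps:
$c{\left(y \right)} = 3 y$ ($c{\left(y \right)} = y + y 2 = y + 2 y = 3 y$)
$F = 48224$ ($F = - 2 \cdot 176 \left(-137\right) = \left(-2\right) \left(-24112\right) = 48224$)
$C = 27$ ($C = 3 \cdot 5 - -12 = 15 + 12 = 27$)
$x = 0$ ($x = \left(-2\right) 0 \cdot 27 = 0 \cdot 27 = 0$)
$\sqrt{F + x} = \sqrt{48224 + 0} = \sqrt{48224} = 4 \sqrt{3014}$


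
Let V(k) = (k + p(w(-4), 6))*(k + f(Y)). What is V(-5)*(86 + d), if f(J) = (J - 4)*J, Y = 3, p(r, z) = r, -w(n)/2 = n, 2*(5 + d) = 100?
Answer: -3144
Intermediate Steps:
d = 45 (d = -5 + (½)*100 = -5 + 50 = 45)
w(n) = -2*n
f(J) = J*(-4 + J) (f(J) = (-4 + J)*J = J*(-4 + J))
V(k) = (-3 + k)*(8 + k) (V(k) = (k - 2*(-4))*(k + 3*(-4 + 3)) = (k + 8)*(k + 3*(-1)) = (8 + k)*(k - 3) = (8 + k)*(-3 + k) = (-3 + k)*(8 + k))
V(-5)*(86 + d) = (-24 + (-5)² + 5*(-5))*(86 + 45) = (-24 + 25 - 25)*131 = -24*131 = -3144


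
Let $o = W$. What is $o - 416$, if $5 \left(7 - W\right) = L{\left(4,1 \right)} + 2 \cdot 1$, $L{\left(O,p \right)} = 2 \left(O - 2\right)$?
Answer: $- \frac{2051}{5} \approx -410.2$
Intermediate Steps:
$L{\left(O,p \right)} = -4 + 2 O$ ($L{\left(O,p \right)} = 2 \left(-2 + O\right) = -4 + 2 O$)
$W = \frac{29}{5}$ ($W = 7 - \frac{\left(-4 + 2 \cdot 4\right) + 2 \cdot 1}{5} = 7 - \frac{\left(-4 + 8\right) + 2}{5} = 7 - \frac{4 + 2}{5} = 7 - \frac{6}{5} = \frac{29}{5} \approx 5.8$)
$o = \frac{29}{5} \approx 5.8$
$o - 416 = \frac{29}{5} - 416 = - \frac{2051}{5}$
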